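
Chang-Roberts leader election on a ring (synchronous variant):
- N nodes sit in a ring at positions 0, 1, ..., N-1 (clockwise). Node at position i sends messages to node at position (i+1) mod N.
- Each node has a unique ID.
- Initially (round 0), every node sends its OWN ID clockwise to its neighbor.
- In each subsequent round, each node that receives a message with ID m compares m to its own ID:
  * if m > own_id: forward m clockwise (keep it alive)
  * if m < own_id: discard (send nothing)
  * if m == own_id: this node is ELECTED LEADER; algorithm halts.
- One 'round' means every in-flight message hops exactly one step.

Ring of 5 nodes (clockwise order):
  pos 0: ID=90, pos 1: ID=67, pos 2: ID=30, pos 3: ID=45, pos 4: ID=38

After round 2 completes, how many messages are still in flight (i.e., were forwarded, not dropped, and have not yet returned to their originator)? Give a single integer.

Round 1: pos1(id67) recv 90: fwd; pos2(id30) recv 67: fwd; pos3(id45) recv 30: drop; pos4(id38) recv 45: fwd; pos0(id90) recv 38: drop
Round 2: pos2(id30) recv 90: fwd; pos3(id45) recv 67: fwd; pos0(id90) recv 45: drop
After round 2: 2 messages still in flight

Answer: 2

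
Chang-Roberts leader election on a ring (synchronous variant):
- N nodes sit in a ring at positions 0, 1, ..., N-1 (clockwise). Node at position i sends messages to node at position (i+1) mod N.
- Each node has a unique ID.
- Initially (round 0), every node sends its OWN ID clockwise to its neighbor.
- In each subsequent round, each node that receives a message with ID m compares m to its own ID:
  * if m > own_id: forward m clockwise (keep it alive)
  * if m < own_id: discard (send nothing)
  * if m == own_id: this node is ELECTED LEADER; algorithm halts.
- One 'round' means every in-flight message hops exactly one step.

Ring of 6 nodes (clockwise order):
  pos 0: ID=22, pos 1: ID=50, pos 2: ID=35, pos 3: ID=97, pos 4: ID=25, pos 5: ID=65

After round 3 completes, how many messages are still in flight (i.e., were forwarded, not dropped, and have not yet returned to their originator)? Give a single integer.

Answer: 2

Derivation:
Round 1: pos1(id50) recv 22: drop; pos2(id35) recv 50: fwd; pos3(id97) recv 35: drop; pos4(id25) recv 97: fwd; pos5(id65) recv 25: drop; pos0(id22) recv 65: fwd
Round 2: pos3(id97) recv 50: drop; pos5(id65) recv 97: fwd; pos1(id50) recv 65: fwd
Round 3: pos0(id22) recv 97: fwd; pos2(id35) recv 65: fwd
After round 3: 2 messages still in flight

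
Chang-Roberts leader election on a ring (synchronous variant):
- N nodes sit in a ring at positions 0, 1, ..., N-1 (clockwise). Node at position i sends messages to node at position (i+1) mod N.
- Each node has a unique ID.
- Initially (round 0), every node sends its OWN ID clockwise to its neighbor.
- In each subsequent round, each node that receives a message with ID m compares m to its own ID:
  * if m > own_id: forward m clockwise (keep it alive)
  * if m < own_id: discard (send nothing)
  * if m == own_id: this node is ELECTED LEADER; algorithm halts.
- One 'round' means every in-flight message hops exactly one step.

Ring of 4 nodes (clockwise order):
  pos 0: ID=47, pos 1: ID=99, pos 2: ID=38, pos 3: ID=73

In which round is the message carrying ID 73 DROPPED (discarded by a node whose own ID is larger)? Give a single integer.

Answer: 2

Derivation:
Round 1: pos1(id99) recv 47: drop; pos2(id38) recv 99: fwd; pos3(id73) recv 38: drop; pos0(id47) recv 73: fwd
Round 2: pos3(id73) recv 99: fwd; pos1(id99) recv 73: drop
Round 3: pos0(id47) recv 99: fwd
Round 4: pos1(id99) recv 99: ELECTED
Message ID 73 originates at pos 3; dropped at pos 1 in round 2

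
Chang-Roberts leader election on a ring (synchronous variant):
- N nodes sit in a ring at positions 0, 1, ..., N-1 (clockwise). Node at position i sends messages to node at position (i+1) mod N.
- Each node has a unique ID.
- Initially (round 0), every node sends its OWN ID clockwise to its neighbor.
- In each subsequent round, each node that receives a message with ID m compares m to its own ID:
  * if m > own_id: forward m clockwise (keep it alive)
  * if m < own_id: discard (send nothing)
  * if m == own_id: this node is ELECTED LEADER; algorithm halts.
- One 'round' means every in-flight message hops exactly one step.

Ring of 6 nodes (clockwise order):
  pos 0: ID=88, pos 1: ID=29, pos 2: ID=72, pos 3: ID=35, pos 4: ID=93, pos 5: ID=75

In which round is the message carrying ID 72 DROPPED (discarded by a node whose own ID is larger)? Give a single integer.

Answer: 2

Derivation:
Round 1: pos1(id29) recv 88: fwd; pos2(id72) recv 29: drop; pos3(id35) recv 72: fwd; pos4(id93) recv 35: drop; pos5(id75) recv 93: fwd; pos0(id88) recv 75: drop
Round 2: pos2(id72) recv 88: fwd; pos4(id93) recv 72: drop; pos0(id88) recv 93: fwd
Round 3: pos3(id35) recv 88: fwd; pos1(id29) recv 93: fwd
Round 4: pos4(id93) recv 88: drop; pos2(id72) recv 93: fwd
Round 5: pos3(id35) recv 93: fwd
Round 6: pos4(id93) recv 93: ELECTED
Message ID 72 originates at pos 2; dropped at pos 4 in round 2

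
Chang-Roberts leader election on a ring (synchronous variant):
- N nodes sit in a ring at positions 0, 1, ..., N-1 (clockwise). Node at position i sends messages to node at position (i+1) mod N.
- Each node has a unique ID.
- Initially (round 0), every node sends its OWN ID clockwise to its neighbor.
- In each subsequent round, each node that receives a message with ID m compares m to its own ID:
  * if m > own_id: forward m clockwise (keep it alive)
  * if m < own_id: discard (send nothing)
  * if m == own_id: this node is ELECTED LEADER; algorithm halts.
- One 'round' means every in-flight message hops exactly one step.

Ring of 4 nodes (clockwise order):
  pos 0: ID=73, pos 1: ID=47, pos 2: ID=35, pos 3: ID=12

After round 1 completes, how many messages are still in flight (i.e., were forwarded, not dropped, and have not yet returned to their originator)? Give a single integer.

Round 1: pos1(id47) recv 73: fwd; pos2(id35) recv 47: fwd; pos3(id12) recv 35: fwd; pos0(id73) recv 12: drop
After round 1: 3 messages still in flight

Answer: 3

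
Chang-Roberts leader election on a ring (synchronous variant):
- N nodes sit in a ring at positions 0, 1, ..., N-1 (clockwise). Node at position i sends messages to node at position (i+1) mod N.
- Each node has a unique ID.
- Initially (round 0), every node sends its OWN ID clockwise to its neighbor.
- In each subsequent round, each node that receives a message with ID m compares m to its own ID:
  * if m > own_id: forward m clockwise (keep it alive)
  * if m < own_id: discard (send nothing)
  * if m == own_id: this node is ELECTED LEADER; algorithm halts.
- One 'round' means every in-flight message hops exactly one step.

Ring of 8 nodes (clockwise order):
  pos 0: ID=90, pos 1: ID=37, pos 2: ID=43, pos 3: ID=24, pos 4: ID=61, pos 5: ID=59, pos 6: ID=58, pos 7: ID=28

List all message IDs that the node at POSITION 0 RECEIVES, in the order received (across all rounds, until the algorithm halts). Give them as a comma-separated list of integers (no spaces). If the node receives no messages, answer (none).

Answer: 28,58,59,61,90

Derivation:
Round 1: pos1(id37) recv 90: fwd; pos2(id43) recv 37: drop; pos3(id24) recv 43: fwd; pos4(id61) recv 24: drop; pos5(id59) recv 61: fwd; pos6(id58) recv 59: fwd; pos7(id28) recv 58: fwd; pos0(id90) recv 28: drop
Round 2: pos2(id43) recv 90: fwd; pos4(id61) recv 43: drop; pos6(id58) recv 61: fwd; pos7(id28) recv 59: fwd; pos0(id90) recv 58: drop
Round 3: pos3(id24) recv 90: fwd; pos7(id28) recv 61: fwd; pos0(id90) recv 59: drop
Round 4: pos4(id61) recv 90: fwd; pos0(id90) recv 61: drop
Round 5: pos5(id59) recv 90: fwd
Round 6: pos6(id58) recv 90: fwd
Round 7: pos7(id28) recv 90: fwd
Round 8: pos0(id90) recv 90: ELECTED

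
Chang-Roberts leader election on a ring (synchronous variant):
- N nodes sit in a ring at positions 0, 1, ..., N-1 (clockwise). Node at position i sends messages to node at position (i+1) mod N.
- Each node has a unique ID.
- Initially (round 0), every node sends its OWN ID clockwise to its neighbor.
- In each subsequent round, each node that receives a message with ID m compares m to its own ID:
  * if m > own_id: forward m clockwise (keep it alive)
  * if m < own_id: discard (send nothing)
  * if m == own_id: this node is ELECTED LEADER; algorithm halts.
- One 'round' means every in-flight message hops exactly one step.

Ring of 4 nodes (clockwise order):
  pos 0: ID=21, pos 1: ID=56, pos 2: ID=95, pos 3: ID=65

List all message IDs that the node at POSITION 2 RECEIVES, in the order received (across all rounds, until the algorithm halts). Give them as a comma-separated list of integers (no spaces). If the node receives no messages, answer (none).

Round 1: pos1(id56) recv 21: drop; pos2(id95) recv 56: drop; pos3(id65) recv 95: fwd; pos0(id21) recv 65: fwd
Round 2: pos0(id21) recv 95: fwd; pos1(id56) recv 65: fwd
Round 3: pos1(id56) recv 95: fwd; pos2(id95) recv 65: drop
Round 4: pos2(id95) recv 95: ELECTED

Answer: 56,65,95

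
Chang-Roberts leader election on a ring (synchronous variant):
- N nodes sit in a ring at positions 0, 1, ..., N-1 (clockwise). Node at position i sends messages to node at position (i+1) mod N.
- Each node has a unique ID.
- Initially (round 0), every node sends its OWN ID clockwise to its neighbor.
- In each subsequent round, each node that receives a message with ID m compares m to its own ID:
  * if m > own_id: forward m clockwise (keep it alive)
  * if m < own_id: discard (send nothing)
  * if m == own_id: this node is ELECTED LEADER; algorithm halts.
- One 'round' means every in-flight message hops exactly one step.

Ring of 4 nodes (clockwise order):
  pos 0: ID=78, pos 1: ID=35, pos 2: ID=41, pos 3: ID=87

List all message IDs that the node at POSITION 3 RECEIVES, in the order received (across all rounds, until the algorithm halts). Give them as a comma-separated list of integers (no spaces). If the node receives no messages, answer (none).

Round 1: pos1(id35) recv 78: fwd; pos2(id41) recv 35: drop; pos3(id87) recv 41: drop; pos0(id78) recv 87: fwd
Round 2: pos2(id41) recv 78: fwd; pos1(id35) recv 87: fwd
Round 3: pos3(id87) recv 78: drop; pos2(id41) recv 87: fwd
Round 4: pos3(id87) recv 87: ELECTED

Answer: 41,78,87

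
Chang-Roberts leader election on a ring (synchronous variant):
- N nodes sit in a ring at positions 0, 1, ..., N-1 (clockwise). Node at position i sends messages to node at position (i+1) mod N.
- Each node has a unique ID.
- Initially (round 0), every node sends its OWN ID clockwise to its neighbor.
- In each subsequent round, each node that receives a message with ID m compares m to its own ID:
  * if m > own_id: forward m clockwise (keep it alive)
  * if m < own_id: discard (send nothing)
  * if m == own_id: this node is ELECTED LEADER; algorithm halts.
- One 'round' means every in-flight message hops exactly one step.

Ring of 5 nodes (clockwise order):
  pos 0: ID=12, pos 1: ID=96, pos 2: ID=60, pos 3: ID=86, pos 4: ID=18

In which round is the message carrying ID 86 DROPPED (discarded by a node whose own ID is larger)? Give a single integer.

Answer: 3

Derivation:
Round 1: pos1(id96) recv 12: drop; pos2(id60) recv 96: fwd; pos3(id86) recv 60: drop; pos4(id18) recv 86: fwd; pos0(id12) recv 18: fwd
Round 2: pos3(id86) recv 96: fwd; pos0(id12) recv 86: fwd; pos1(id96) recv 18: drop
Round 3: pos4(id18) recv 96: fwd; pos1(id96) recv 86: drop
Round 4: pos0(id12) recv 96: fwd
Round 5: pos1(id96) recv 96: ELECTED
Message ID 86 originates at pos 3; dropped at pos 1 in round 3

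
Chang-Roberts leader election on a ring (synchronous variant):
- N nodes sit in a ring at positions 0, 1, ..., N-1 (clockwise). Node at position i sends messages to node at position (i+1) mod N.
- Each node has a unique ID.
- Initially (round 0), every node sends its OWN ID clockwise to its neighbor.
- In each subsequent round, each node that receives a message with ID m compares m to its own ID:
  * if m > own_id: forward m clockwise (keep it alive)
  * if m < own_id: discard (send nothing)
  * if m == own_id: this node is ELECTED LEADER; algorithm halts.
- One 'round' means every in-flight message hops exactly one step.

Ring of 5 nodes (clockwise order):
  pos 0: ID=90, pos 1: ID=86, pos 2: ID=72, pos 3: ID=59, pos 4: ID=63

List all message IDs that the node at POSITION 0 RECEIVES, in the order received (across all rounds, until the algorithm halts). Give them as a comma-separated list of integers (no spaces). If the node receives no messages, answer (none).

Answer: 63,72,86,90

Derivation:
Round 1: pos1(id86) recv 90: fwd; pos2(id72) recv 86: fwd; pos3(id59) recv 72: fwd; pos4(id63) recv 59: drop; pos0(id90) recv 63: drop
Round 2: pos2(id72) recv 90: fwd; pos3(id59) recv 86: fwd; pos4(id63) recv 72: fwd
Round 3: pos3(id59) recv 90: fwd; pos4(id63) recv 86: fwd; pos0(id90) recv 72: drop
Round 4: pos4(id63) recv 90: fwd; pos0(id90) recv 86: drop
Round 5: pos0(id90) recv 90: ELECTED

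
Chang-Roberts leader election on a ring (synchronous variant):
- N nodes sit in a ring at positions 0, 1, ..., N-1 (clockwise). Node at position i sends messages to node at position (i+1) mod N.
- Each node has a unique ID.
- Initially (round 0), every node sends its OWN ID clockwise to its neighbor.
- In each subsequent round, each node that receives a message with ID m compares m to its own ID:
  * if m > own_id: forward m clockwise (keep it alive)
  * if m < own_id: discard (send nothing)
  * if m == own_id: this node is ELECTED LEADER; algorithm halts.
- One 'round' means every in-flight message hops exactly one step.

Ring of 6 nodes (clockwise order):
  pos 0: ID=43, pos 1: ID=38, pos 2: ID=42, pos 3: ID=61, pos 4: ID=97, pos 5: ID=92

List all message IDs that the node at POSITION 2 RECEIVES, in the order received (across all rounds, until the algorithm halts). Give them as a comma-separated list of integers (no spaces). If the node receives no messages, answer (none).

Round 1: pos1(id38) recv 43: fwd; pos2(id42) recv 38: drop; pos3(id61) recv 42: drop; pos4(id97) recv 61: drop; pos5(id92) recv 97: fwd; pos0(id43) recv 92: fwd
Round 2: pos2(id42) recv 43: fwd; pos0(id43) recv 97: fwd; pos1(id38) recv 92: fwd
Round 3: pos3(id61) recv 43: drop; pos1(id38) recv 97: fwd; pos2(id42) recv 92: fwd
Round 4: pos2(id42) recv 97: fwd; pos3(id61) recv 92: fwd
Round 5: pos3(id61) recv 97: fwd; pos4(id97) recv 92: drop
Round 6: pos4(id97) recv 97: ELECTED

Answer: 38,43,92,97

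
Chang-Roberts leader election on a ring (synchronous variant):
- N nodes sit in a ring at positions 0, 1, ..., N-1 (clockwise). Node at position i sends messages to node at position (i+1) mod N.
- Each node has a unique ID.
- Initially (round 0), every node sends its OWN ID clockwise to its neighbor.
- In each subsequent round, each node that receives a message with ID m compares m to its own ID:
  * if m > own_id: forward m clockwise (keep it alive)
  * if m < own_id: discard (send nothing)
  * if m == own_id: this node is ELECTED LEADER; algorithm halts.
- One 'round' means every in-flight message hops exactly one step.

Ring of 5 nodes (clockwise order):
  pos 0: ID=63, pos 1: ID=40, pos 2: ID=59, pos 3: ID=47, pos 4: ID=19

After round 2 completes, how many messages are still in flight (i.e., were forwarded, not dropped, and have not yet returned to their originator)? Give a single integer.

Round 1: pos1(id40) recv 63: fwd; pos2(id59) recv 40: drop; pos3(id47) recv 59: fwd; pos4(id19) recv 47: fwd; pos0(id63) recv 19: drop
Round 2: pos2(id59) recv 63: fwd; pos4(id19) recv 59: fwd; pos0(id63) recv 47: drop
After round 2: 2 messages still in flight

Answer: 2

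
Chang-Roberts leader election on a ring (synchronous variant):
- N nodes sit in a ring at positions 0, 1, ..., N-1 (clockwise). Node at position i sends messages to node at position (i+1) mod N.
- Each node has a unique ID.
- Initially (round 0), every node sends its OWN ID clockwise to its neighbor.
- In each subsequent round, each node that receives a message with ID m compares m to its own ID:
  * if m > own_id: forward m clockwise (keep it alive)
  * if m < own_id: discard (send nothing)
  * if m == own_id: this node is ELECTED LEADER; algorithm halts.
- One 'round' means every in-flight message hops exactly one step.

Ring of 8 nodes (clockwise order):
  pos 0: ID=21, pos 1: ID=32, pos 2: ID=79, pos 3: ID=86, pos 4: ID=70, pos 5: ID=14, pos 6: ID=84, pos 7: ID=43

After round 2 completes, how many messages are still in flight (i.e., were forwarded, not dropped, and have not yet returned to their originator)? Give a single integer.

Answer: 3

Derivation:
Round 1: pos1(id32) recv 21: drop; pos2(id79) recv 32: drop; pos3(id86) recv 79: drop; pos4(id70) recv 86: fwd; pos5(id14) recv 70: fwd; pos6(id84) recv 14: drop; pos7(id43) recv 84: fwd; pos0(id21) recv 43: fwd
Round 2: pos5(id14) recv 86: fwd; pos6(id84) recv 70: drop; pos0(id21) recv 84: fwd; pos1(id32) recv 43: fwd
After round 2: 3 messages still in flight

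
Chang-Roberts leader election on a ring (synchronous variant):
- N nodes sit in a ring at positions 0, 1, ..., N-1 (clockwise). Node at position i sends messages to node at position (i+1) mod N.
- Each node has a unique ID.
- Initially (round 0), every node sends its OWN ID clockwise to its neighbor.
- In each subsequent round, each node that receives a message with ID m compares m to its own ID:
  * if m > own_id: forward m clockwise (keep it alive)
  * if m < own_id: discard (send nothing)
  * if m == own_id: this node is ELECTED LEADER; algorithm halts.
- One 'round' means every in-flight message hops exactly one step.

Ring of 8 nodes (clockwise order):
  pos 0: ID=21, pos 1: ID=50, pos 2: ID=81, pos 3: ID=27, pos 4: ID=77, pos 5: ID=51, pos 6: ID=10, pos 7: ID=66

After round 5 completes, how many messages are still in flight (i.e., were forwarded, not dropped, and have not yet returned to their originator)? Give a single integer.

Round 1: pos1(id50) recv 21: drop; pos2(id81) recv 50: drop; pos3(id27) recv 81: fwd; pos4(id77) recv 27: drop; pos5(id51) recv 77: fwd; pos6(id10) recv 51: fwd; pos7(id66) recv 10: drop; pos0(id21) recv 66: fwd
Round 2: pos4(id77) recv 81: fwd; pos6(id10) recv 77: fwd; pos7(id66) recv 51: drop; pos1(id50) recv 66: fwd
Round 3: pos5(id51) recv 81: fwd; pos7(id66) recv 77: fwd; pos2(id81) recv 66: drop
Round 4: pos6(id10) recv 81: fwd; pos0(id21) recv 77: fwd
Round 5: pos7(id66) recv 81: fwd; pos1(id50) recv 77: fwd
After round 5: 2 messages still in flight

Answer: 2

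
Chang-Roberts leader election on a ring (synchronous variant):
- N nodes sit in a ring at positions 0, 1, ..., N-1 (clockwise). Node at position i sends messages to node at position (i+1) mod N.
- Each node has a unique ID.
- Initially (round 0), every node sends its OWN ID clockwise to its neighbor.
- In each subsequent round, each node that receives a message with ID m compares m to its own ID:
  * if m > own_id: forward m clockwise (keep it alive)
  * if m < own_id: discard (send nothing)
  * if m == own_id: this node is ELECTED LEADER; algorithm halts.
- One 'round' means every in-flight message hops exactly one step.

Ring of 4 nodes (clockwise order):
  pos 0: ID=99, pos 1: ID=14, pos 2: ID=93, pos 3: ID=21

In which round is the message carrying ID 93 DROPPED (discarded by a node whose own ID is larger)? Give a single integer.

Round 1: pos1(id14) recv 99: fwd; pos2(id93) recv 14: drop; pos3(id21) recv 93: fwd; pos0(id99) recv 21: drop
Round 2: pos2(id93) recv 99: fwd; pos0(id99) recv 93: drop
Round 3: pos3(id21) recv 99: fwd
Round 4: pos0(id99) recv 99: ELECTED
Message ID 93 originates at pos 2; dropped at pos 0 in round 2

Answer: 2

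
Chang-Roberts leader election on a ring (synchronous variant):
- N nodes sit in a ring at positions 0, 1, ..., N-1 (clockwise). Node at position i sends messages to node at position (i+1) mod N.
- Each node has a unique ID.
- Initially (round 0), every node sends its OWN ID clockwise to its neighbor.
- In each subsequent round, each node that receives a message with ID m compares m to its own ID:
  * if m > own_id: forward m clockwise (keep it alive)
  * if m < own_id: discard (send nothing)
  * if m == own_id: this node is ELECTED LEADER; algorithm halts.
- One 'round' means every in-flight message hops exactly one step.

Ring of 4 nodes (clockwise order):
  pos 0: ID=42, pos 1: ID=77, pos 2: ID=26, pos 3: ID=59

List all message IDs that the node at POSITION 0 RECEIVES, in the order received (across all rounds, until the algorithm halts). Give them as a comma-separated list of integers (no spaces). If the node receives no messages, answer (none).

Answer: 59,77

Derivation:
Round 1: pos1(id77) recv 42: drop; pos2(id26) recv 77: fwd; pos3(id59) recv 26: drop; pos0(id42) recv 59: fwd
Round 2: pos3(id59) recv 77: fwd; pos1(id77) recv 59: drop
Round 3: pos0(id42) recv 77: fwd
Round 4: pos1(id77) recv 77: ELECTED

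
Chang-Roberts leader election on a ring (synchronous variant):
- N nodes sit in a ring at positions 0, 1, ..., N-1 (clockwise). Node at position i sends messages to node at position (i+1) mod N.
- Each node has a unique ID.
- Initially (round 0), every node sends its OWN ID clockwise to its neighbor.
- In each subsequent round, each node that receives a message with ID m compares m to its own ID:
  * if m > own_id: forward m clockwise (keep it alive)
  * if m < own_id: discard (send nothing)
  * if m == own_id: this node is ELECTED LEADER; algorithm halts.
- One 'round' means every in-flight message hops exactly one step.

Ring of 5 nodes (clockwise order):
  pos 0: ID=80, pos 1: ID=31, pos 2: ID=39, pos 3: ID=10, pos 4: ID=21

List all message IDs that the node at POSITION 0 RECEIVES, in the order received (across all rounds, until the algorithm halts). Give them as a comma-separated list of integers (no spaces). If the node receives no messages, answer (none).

Round 1: pos1(id31) recv 80: fwd; pos2(id39) recv 31: drop; pos3(id10) recv 39: fwd; pos4(id21) recv 10: drop; pos0(id80) recv 21: drop
Round 2: pos2(id39) recv 80: fwd; pos4(id21) recv 39: fwd
Round 3: pos3(id10) recv 80: fwd; pos0(id80) recv 39: drop
Round 4: pos4(id21) recv 80: fwd
Round 5: pos0(id80) recv 80: ELECTED

Answer: 21,39,80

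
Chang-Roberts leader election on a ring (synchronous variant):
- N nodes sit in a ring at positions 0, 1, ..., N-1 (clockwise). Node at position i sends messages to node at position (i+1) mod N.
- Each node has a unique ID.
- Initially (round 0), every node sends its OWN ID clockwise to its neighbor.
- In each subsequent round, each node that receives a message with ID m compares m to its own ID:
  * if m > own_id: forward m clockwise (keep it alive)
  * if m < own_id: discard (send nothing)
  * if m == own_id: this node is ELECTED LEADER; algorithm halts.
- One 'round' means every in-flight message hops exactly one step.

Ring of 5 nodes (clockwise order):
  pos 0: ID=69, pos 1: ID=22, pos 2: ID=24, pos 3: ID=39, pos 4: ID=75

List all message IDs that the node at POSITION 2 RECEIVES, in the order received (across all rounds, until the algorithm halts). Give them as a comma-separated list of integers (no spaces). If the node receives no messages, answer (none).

Answer: 22,69,75

Derivation:
Round 1: pos1(id22) recv 69: fwd; pos2(id24) recv 22: drop; pos3(id39) recv 24: drop; pos4(id75) recv 39: drop; pos0(id69) recv 75: fwd
Round 2: pos2(id24) recv 69: fwd; pos1(id22) recv 75: fwd
Round 3: pos3(id39) recv 69: fwd; pos2(id24) recv 75: fwd
Round 4: pos4(id75) recv 69: drop; pos3(id39) recv 75: fwd
Round 5: pos4(id75) recv 75: ELECTED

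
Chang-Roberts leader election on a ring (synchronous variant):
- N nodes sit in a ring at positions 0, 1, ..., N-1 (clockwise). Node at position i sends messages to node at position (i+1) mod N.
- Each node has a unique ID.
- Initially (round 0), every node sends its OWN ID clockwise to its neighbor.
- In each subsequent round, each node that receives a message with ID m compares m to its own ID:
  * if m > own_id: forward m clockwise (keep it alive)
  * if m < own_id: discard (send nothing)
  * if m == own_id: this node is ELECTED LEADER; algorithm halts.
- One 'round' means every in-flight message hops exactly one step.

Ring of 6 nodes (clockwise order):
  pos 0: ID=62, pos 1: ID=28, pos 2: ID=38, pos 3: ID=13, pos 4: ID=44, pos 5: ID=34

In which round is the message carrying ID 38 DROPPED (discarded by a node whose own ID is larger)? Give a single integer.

Round 1: pos1(id28) recv 62: fwd; pos2(id38) recv 28: drop; pos3(id13) recv 38: fwd; pos4(id44) recv 13: drop; pos5(id34) recv 44: fwd; pos0(id62) recv 34: drop
Round 2: pos2(id38) recv 62: fwd; pos4(id44) recv 38: drop; pos0(id62) recv 44: drop
Round 3: pos3(id13) recv 62: fwd
Round 4: pos4(id44) recv 62: fwd
Round 5: pos5(id34) recv 62: fwd
Round 6: pos0(id62) recv 62: ELECTED
Message ID 38 originates at pos 2; dropped at pos 4 in round 2

Answer: 2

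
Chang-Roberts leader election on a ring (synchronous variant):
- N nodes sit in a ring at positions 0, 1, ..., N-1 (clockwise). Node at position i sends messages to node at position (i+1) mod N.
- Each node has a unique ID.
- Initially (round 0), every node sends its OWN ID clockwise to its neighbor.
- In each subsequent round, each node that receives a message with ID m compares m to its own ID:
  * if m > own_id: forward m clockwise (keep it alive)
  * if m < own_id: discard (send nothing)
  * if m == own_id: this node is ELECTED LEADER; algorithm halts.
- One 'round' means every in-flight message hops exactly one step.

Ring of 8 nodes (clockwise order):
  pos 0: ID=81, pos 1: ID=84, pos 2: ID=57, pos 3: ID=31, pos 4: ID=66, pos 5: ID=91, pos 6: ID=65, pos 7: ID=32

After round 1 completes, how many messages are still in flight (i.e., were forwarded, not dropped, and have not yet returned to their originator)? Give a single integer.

Answer: 4

Derivation:
Round 1: pos1(id84) recv 81: drop; pos2(id57) recv 84: fwd; pos3(id31) recv 57: fwd; pos4(id66) recv 31: drop; pos5(id91) recv 66: drop; pos6(id65) recv 91: fwd; pos7(id32) recv 65: fwd; pos0(id81) recv 32: drop
After round 1: 4 messages still in flight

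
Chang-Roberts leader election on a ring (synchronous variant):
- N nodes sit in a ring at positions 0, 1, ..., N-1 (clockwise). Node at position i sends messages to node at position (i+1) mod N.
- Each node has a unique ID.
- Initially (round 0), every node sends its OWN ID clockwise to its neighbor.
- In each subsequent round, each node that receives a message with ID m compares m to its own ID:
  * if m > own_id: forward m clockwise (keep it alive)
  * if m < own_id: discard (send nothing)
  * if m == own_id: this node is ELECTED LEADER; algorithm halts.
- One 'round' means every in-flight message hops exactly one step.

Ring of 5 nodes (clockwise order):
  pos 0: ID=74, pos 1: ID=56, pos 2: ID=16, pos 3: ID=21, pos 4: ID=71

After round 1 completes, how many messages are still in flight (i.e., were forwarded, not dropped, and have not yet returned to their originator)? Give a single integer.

Round 1: pos1(id56) recv 74: fwd; pos2(id16) recv 56: fwd; pos3(id21) recv 16: drop; pos4(id71) recv 21: drop; pos0(id74) recv 71: drop
After round 1: 2 messages still in flight

Answer: 2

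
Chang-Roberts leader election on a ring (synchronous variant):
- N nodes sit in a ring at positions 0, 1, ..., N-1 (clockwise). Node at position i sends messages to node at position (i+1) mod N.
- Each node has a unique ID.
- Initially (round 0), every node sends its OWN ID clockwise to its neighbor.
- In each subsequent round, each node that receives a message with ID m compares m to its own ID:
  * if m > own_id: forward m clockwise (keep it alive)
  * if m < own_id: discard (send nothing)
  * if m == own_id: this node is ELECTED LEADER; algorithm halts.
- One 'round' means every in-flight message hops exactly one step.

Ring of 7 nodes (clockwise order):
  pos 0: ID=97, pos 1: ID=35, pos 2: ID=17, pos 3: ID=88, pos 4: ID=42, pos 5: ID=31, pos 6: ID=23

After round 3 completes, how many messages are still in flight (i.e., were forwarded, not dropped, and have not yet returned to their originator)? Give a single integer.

Answer: 2

Derivation:
Round 1: pos1(id35) recv 97: fwd; pos2(id17) recv 35: fwd; pos3(id88) recv 17: drop; pos4(id42) recv 88: fwd; pos5(id31) recv 42: fwd; pos6(id23) recv 31: fwd; pos0(id97) recv 23: drop
Round 2: pos2(id17) recv 97: fwd; pos3(id88) recv 35: drop; pos5(id31) recv 88: fwd; pos6(id23) recv 42: fwd; pos0(id97) recv 31: drop
Round 3: pos3(id88) recv 97: fwd; pos6(id23) recv 88: fwd; pos0(id97) recv 42: drop
After round 3: 2 messages still in flight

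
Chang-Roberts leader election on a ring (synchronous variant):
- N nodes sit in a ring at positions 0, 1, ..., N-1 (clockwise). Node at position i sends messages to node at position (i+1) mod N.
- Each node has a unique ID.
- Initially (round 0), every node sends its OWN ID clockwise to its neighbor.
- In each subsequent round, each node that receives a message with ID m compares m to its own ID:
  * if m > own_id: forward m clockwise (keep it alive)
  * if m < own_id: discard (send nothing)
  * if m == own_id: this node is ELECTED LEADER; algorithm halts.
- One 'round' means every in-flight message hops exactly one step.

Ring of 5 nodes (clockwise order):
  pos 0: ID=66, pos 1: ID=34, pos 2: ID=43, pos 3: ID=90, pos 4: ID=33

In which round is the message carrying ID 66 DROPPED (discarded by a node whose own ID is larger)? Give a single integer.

Answer: 3

Derivation:
Round 1: pos1(id34) recv 66: fwd; pos2(id43) recv 34: drop; pos3(id90) recv 43: drop; pos4(id33) recv 90: fwd; pos0(id66) recv 33: drop
Round 2: pos2(id43) recv 66: fwd; pos0(id66) recv 90: fwd
Round 3: pos3(id90) recv 66: drop; pos1(id34) recv 90: fwd
Round 4: pos2(id43) recv 90: fwd
Round 5: pos3(id90) recv 90: ELECTED
Message ID 66 originates at pos 0; dropped at pos 3 in round 3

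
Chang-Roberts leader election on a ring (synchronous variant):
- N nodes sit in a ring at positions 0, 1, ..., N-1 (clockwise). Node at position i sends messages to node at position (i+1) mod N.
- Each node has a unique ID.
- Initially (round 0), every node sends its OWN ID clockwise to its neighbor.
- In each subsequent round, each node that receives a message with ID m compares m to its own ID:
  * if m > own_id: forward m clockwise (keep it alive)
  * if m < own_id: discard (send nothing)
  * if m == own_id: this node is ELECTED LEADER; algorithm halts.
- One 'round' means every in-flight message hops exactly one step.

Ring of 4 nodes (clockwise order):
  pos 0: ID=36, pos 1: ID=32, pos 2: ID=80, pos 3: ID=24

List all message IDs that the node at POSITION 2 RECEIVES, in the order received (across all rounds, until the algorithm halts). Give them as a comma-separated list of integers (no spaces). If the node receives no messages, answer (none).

Answer: 32,36,80

Derivation:
Round 1: pos1(id32) recv 36: fwd; pos2(id80) recv 32: drop; pos3(id24) recv 80: fwd; pos0(id36) recv 24: drop
Round 2: pos2(id80) recv 36: drop; pos0(id36) recv 80: fwd
Round 3: pos1(id32) recv 80: fwd
Round 4: pos2(id80) recv 80: ELECTED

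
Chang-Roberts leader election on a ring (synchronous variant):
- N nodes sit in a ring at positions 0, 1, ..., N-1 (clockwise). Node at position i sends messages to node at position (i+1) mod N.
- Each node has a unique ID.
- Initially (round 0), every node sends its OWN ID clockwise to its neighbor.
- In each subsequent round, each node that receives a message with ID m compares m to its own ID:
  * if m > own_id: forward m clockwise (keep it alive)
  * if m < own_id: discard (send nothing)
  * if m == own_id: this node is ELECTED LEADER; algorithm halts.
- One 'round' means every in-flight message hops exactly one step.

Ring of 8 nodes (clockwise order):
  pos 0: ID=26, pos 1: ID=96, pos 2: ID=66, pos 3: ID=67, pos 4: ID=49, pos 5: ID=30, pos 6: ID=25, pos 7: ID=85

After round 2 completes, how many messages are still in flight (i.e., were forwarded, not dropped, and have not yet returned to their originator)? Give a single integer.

Round 1: pos1(id96) recv 26: drop; pos2(id66) recv 96: fwd; pos3(id67) recv 66: drop; pos4(id49) recv 67: fwd; pos5(id30) recv 49: fwd; pos6(id25) recv 30: fwd; pos7(id85) recv 25: drop; pos0(id26) recv 85: fwd
Round 2: pos3(id67) recv 96: fwd; pos5(id30) recv 67: fwd; pos6(id25) recv 49: fwd; pos7(id85) recv 30: drop; pos1(id96) recv 85: drop
After round 2: 3 messages still in flight

Answer: 3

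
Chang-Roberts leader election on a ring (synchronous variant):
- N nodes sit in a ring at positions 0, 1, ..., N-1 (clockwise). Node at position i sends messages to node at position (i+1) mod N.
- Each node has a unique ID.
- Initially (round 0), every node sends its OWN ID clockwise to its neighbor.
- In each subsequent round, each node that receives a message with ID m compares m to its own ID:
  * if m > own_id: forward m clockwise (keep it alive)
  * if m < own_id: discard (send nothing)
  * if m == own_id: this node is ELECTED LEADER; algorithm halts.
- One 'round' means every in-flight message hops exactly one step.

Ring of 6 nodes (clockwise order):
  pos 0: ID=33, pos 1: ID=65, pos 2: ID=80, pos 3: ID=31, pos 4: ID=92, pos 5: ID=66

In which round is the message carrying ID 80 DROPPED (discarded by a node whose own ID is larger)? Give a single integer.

Answer: 2

Derivation:
Round 1: pos1(id65) recv 33: drop; pos2(id80) recv 65: drop; pos3(id31) recv 80: fwd; pos4(id92) recv 31: drop; pos5(id66) recv 92: fwd; pos0(id33) recv 66: fwd
Round 2: pos4(id92) recv 80: drop; pos0(id33) recv 92: fwd; pos1(id65) recv 66: fwd
Round 3: pos1(id65) recv 92: fwd; pos2(id80) recv 66: drop
Round 4: pos2(id80) recv 92: fwd
Round 5: pos3(id31) recv 92: fwd
Round 6: pos4(id92) recv 92: ELECTED
Message ID 80 originates at pos 2; dropped at pos 4 in round 2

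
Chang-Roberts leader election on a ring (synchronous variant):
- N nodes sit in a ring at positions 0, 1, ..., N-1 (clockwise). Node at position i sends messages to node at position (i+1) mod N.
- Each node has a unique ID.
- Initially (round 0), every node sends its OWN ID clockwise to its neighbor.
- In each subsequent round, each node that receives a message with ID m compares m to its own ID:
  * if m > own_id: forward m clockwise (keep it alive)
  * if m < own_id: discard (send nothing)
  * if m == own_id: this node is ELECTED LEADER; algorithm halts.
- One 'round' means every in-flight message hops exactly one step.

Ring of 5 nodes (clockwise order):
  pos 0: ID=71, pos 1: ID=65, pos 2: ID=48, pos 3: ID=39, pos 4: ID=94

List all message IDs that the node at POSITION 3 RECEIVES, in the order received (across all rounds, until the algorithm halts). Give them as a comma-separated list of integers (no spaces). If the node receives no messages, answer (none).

Answer: 48,65,71,94

Derivation:
Round 1: pos1(id65) recv 71: fwd; pos2(id48) recv 65: fwd; pos3(id39) recv 48: fwd; pos4(id94) recv 39: drop; pos0(id71) recv 94: fwd
Round 2: pos2(id48) recv 71: fwd; pos3(id39) recv 65: fwd; pos4(id94) recv 48: drop; pos1(id65) recv 94: fwd
Round 3: pos3(id39) recv 71: fwd; pos4(id94) recv 65: drop; pos2(id48) recv 94: fwd
Round 4: pos4(id94) recv 71: drop; pos3(id39) recv 94: fwd
Round 5: pos4(id94) recv 94: ELECTED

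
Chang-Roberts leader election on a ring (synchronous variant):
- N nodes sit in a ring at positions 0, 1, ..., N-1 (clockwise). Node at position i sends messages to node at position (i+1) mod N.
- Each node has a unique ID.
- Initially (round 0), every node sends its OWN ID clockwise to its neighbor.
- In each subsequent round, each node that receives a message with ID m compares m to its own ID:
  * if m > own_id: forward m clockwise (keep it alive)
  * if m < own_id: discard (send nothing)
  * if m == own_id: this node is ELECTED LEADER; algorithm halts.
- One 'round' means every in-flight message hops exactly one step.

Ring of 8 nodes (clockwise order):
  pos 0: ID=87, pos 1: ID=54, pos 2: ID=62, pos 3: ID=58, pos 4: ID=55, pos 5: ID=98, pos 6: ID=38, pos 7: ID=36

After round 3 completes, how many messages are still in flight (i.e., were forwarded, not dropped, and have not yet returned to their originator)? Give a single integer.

Answer: 2

Derivation:
Round 1: pos1(id54) recv 87: fwd; pos2(id62) recv 54: drop; pos3(id58) recv 62: fwd; pos4(id55) recv 58: fwd; pos5(id98) recv 55: drop; pos6(id38) recv 98: fwd; pos7(id36) recv 38: fwd; pos0(id87) recv 36: drop
Round 2: pos2(id62) recv 87: fwd; pos4(id55) recv 62: fwd; pos5(id98) recv 58: drop; pos7(id36) recv 98: fwd; pos0(id87) recv 38: drop
Round 3: pos3(id58) recv 87: fwd; pos5(id98) recv 62: drop; pos0(id87) recv 98: fwd
After round 3: 2 messages still in flight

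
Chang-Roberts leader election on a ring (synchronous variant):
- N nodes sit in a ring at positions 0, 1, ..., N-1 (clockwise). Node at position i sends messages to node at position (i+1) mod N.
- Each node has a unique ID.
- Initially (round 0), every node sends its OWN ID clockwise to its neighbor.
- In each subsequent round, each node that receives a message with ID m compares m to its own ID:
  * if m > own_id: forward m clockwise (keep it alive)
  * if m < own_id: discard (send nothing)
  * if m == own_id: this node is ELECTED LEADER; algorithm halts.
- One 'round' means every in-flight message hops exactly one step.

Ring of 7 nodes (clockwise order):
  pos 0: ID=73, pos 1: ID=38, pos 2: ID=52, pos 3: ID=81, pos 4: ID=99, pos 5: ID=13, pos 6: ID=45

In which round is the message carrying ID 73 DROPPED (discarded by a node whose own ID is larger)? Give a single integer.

Round 1: pos1(id38) recv 73: fwd; pos2(id52) recv 38: drop; pos3(id81) recv 52: drop; pos4(id99) recv 81: drop; pos5(id13) recv 99: fwd; pos6(id45) recv 13: drop; pos0(id73) recv 45: drop
Round 2: pos2(id52) recv 73: fwd; pos6(id45) recv 99: fwd
Round 3: pos3(id81) recv 73: drop; pos0(id73) recv 99: fwd
Round 4: pos1(id38) recv 99: fwd
Round 5: pos2(id52) recv 99: fwd
Round 6: pos3(id81) recv 99: fwd
Round 7: pos4(id99) recv 99: ELECTED
Message ID 73 originates at pos 0; dropped at pos 3 in round 3

Answer: 3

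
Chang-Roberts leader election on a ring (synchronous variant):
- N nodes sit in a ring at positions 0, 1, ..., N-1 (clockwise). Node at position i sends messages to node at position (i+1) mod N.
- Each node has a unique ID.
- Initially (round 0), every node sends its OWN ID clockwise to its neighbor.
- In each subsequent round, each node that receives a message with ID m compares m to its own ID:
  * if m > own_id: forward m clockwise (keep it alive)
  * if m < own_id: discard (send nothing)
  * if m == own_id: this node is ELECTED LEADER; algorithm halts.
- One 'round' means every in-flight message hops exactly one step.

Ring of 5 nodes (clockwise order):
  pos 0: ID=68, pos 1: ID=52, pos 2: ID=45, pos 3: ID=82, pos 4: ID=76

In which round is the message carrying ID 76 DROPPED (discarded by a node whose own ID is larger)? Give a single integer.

Round 1: pos1(id52) recv 68: fwd; pos2(id45) recv 52: fwd; pos3(id82) recv 45: drop; pos4(id76) recv 82: fwd; pos0(id68) recv 76: fwd
Round 2: pos2(id45) recv 68: fwd; pos3(id82) recv 52: drop; pos0(id68) recv 82: fwd; pos1(id52) recv 76: fwd
Round 3: pos3(id82) recv 68: drop; pos1(id52) recv 82: fwd; pos2(id45) recv 76: fwd
Round 4: pos2(id45) recv 82: fwd; pos3(id82) recv 76: drop
Round 5: pos3(id82) recv 82: ELECTED
Message ID 76 originates at pos 4; dropped at pos 3 in round 4

Answer: 4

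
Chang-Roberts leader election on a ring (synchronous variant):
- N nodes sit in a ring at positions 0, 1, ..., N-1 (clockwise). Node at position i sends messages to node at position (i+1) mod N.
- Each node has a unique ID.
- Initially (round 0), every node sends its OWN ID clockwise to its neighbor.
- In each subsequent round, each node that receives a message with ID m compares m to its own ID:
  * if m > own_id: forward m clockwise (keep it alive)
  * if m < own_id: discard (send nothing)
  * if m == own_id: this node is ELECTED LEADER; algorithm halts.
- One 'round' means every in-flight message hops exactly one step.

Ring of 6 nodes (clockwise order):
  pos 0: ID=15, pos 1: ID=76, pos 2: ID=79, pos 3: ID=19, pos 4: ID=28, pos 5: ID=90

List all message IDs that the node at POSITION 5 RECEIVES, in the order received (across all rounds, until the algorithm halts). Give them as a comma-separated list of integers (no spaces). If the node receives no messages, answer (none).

Answer: 28,79,90

Derivation:
Round 1: pos1(id76) recv 15: drop; pos2(id79) recv 76: drop; pos3(id19) recv 79: fwd; pos4(id28) recv 19: drop; pos5(id90) recv 28: drop; pos0(id15) recv 90: fwd
Round 2: pos4(id28) recv 79: fwd; pos1(id76) recv 90: fwd
Round 3: pos5(id90) recv 79: drop; pos2(id79) recv 90: fwd
Round 4: pos3(id19) recv 90: fwd
Round 5: pos4(id28) recv 90: fwd
Round 6: pos5(id90) recv 90: ELECTED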